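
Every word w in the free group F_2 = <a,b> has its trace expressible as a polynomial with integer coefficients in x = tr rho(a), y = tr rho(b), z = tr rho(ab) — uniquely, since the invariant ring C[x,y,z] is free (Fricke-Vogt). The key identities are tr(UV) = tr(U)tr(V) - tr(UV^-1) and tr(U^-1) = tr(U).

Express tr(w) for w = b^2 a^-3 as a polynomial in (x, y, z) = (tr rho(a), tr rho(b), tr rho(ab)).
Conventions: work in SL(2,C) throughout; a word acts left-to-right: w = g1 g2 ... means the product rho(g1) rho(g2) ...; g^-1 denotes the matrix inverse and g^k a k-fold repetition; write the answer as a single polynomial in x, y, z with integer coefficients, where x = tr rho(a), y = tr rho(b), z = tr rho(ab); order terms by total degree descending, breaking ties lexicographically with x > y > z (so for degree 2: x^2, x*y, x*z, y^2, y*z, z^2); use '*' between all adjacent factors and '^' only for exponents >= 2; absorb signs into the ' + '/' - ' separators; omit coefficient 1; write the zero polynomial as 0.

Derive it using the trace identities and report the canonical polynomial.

x^3*y^2 - x^2*y*z - x^3 - 2*x*y^2 + y*z + 3*x

reduce: tr(b^2) = tr(b) * tr(b) - tr(1)   [square of b] = y^2 - 2
so tr(b^2 a) = tr(b) * tr(a b) - tr(a)   [square of b] = y*z - x
tr(b^2 a^-1) = tr(b^2) * tr(a) - tr(b^2 a)   [inverse elimination on a] = x*y^2 - y*z - x
reduce: tr(a^-2 b^2) = tr(b^2 a^-1) * tr(a) - tr(b^2)   [inverse elimination on a] = x^2*y^2 - x*y*z - x^2 - y^2 + 2
tr(b^2 a^-3) = tr(a^-2 b^2) * tr(a) - tr(a^-2 b^2 a)   [inverse elimination on a] = x^3*y^2 - x^2*y*z - x^3 - 2*x*y^2 + y*z + 3*x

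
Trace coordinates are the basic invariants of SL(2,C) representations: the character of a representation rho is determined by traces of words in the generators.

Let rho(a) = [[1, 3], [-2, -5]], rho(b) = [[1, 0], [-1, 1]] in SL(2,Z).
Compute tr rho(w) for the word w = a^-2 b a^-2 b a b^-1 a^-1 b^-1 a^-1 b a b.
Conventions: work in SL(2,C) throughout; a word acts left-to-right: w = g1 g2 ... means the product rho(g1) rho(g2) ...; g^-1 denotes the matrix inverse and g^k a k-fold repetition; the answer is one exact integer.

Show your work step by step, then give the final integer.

rho(a^-1) = [[-5, -3], [2, 1]]
... * rho(a^-1) = [[-5, -3], [2, 1]]  ->  [[19, 12], [-8, -5]]
... * rho(b) = [[1, 0], [-1, 1]]  ->  [[7, 12], [-3, -5]]
... * rho(a^-1) = [[-5, -3], [2, 1]]  ->  [[-11, -9], [5, 4]]
... * rho(a^-1) = [[-5, -3], [2, 1]]  ->  [[37, 24], [-17, -11]]
... * rho(b) = [[1, 0], [-1, 1]]  ->  [[13, 24], [-6, -11]]
... * rho(a) = [[1, 3], [-2, -5]]  ->  [[-35, -81], [16, 37]]
... * rho(b^-1) = [[1, 0], [1, 1]]  ->  [[-116, -81], [53, 37]]
... * rho(a^-1) = [[-5, -3], [2, 1]]  ->  [[418, 267], [-191, -122]]
... * rho(b^-1) = [[1, 0], [1, 1]]  ->  [[685, 267], [-313, -122]]
... * rho(a^-1) = [[-5, -3], [2, 1]]  ->  [[-2891, -1788], [1321, 817]]
... * rho(b) = [[1, 0], [-1, 1]]  ->  [[-1103, -1788], [504, 817]]
... * rho(a) = [[1, 3], [-2, -5]]  ->  [[2473, 5631], [-1130, -2573]]
... * rho(b) = [[1, 0], [-1, 1]]  ->  [[-3158, 5631], [1443, -2573]]
tr = -3158 + -2573 = -5731

-5731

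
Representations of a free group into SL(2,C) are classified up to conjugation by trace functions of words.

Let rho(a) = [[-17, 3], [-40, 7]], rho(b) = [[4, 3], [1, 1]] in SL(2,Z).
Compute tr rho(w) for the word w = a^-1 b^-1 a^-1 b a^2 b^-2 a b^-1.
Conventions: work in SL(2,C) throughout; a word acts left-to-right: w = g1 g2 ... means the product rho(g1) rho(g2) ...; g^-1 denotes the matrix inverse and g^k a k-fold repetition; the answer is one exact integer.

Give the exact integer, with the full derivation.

26497011032

rho(a^-1) = [[7, -3], [40, -17]]
... * rho(b^-1) = [[1, -3], [-1, 4]]  ->  [[10, -33], [57, -188]]
... * rho(a^-1) = [[7, -3], [40, -17]]  ->  [[-1250, 531], [-7121, 3025]]
... * rho(b) = [[4, 3], [1, 1]]  ->  [[-4469, -3219], [-25459, -18338]]
... * rho(a) = [[-17, 3], [-40, 7]]  ->  [[204733, -35940], [1166323, -204743]]
... * rho(a) = [[-17, 3], [-40, 7]]  ->  [[-2042861, 362619], [-11637771, 2065768]]
... * rho(b^-1) = [[1, -3], [-1, 4]]  ->  [[-2405480, 7579059], [-13703539, 43176385]]
... * rho(b^-1) = [[1, -3], [-1, 4]]  ->  [[-9984539, 37532676], [-56879924, 213816157]]
... * rho(a) = [[-17, 3], [-40, 7]]  ->  [[-1331569877, 232775115], [-7585687572, 1326073327]]
... * rho(b^-1) = [[1, -3], [-1, 4]]  ->  [[-1564344992, 4925810091], [-8911760899, 28061356024]]
tr = -1564344992 + 28061356024 = 26497011032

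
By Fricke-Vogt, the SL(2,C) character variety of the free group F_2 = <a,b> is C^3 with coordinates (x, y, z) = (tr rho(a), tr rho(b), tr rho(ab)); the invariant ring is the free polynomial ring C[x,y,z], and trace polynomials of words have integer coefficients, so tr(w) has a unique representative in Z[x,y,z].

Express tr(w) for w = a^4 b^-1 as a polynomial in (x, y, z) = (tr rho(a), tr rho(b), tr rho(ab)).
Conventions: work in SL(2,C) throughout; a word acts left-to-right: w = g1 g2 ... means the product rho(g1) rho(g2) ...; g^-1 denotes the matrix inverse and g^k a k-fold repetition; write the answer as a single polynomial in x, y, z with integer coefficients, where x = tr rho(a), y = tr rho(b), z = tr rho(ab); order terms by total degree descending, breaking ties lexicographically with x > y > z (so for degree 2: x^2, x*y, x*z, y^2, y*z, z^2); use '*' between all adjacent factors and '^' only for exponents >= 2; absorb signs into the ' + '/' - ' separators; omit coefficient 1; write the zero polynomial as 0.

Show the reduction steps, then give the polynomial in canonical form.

x^4*y - x^3*z - 3*x^2*y + 2*x*z + y

tr(a^2) = tr(a) tr(a) - tr(1)  (reduce the a square) = x^2 - 2
tr(a^3) = tr(a) tr(a^2) - tr(a)  (reduce the a square) = x^3 - 3*x
tr(a^4) = tr(a) tr(a^3) - tr(a^2)  (reduce the a square) = x^4 - 4*x^2 + 2
tr(a b a) = tr(a) tr(b a) - tr(b)  (reduce the a square) = x*z - y
tr(a^2 b a) = tr(a) tr(a b a) - tr(a b)  (reduce the a square) = x^2*z - x*y - z
tr(a^4 b) = tr(a) tr(a^2 b a) - tr(a^2 b)  (reduce the a square) = x^3*z - x^2*y - 2*x*z + y
tr(a^4 b^-1) = tr(a^4) tr(b) - tr(a^4 b)  (eliminate b^-1) = x^4*y - x^3*z - 3*x^2*y + 2*x*z + y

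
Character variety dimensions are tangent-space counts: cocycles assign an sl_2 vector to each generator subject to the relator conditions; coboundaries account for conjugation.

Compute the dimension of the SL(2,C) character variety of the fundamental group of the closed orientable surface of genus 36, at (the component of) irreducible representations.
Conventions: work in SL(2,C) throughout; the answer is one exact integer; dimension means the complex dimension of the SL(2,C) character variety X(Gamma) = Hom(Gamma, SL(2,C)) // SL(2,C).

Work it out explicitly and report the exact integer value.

210

pi_1 of the closed genus-36 surface has 72 generators bound by the single product-of-commutators relator.
Unconstrained cocycle data is one sl_2 vector per generator (216 dimensions), cut by the relator condition d_2(z) = 0.
At an irreducible rho, H^2 = coker(d_2) vanishes (Poincare duality: H^2 is dual to H^0 = invariants = 0), so d_2 is surjective onto sl_2 and dim Z^1 = 216 - 3 = 213.
dim B^1 = 3 (coboundaries, injective at irreducible rho).
dim X = dim H^1 = 213 - 3 = 210.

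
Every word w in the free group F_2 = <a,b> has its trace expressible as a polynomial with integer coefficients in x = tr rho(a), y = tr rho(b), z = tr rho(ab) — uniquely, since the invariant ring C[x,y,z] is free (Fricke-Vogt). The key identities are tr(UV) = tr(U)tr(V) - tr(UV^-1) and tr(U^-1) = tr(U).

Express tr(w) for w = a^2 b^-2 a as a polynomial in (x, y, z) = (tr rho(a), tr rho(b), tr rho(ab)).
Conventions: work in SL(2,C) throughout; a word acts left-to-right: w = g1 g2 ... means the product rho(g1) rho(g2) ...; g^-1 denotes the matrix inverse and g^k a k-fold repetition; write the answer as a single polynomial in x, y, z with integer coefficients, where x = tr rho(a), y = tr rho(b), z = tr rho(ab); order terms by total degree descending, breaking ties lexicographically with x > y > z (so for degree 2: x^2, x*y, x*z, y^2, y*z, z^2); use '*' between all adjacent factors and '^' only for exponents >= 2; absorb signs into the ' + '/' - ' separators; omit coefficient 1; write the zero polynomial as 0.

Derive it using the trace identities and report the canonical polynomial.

x^3*y^2 - x^2*y*z - x^3 - 2*x*y^2 + y*z + 3*x

trace(a^2) = trace(a) * trace(a) - trace(1)   [square of a] = x^2 - 2
reduce: trace(a^3) = trace(a) * trace(a^2) - trace(a)   [square of a] = x^3 - 3*x
so trace(a b a) = trace(a) * trace(b a) - trace(b)   [square of a] = x*z - y
trace(a^3 b) = trace(a) * trace(a b a) - trace(a b)   [square of a] = x^2*z - x*y - z
trace(a^3 b^-1) = trace(a^3) * trace(b) - trace(a^3 b)   [inverse elimination on b] = x^3*y - x^2*z - 2*x*y + z
so trace(a^2 b^-2 a) = trace(a^3 b^-1) * trace(b) - trace(a^3)   [inverse elimination on b] = x^3*y^2 - x^2*y*z - x^3 - 2*x*y^2 + y*z + 3*x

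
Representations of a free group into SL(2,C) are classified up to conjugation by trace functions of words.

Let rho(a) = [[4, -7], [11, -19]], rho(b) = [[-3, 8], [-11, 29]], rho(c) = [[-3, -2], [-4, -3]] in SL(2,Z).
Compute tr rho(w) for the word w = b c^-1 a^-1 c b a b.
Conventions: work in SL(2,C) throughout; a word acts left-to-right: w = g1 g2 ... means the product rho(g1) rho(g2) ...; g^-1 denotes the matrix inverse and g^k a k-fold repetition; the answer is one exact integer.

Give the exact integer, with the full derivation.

-21970206

rho(b) = [[-3, 8], [-11, 29]]
... * rho(c^-1) = [[-3, 2], [4, -3]]  ->  [[41, -30], [149, -109]]
... * rho(a^-1) = [[-19, 7], [-11, 4]]  ->  [[-449, 167], [-1632, 607]]
... * rho(c) = [[-3, -2], [-4, -3]]  ->  [[679, 397], [2468, 1443]]
... * rho(b) = [[-3, 8], [-11, 29]]  ->  [[-6404, 16945], [-23277, 61591]]
... * rho(a) = [[4, -7], [11, -19]]  ->  [[160779, -277127], [584393, -1007290]]
... * rho(b) = [[-3, 8], [-11, 29]]  ->  [[2566060, -6750451], [9327011, -24536266]]
tr = 2566060 + -24536266 = -21970206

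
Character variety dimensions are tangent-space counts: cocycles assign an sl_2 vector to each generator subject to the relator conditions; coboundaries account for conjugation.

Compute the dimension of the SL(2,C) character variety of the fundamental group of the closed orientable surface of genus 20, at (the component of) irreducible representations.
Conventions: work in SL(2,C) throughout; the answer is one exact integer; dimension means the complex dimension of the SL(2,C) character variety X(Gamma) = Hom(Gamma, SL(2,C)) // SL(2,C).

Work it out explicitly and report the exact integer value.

pi_1 of the closed genus-20 surface has 40 generators bound by the single product-of-commutators relator.
A cocycle assigns one sl_2 vector per generator subject to the relator condition d_2(z) = 0: dim of the unconstrained space is 3*2g = 120.
d_2 is surjective at irreducible rho (its cokernel H^2 is dual to H^0 = 0), so dim Z^1 = 120 - 3 = 117.
dim B^1 = 3 (coboundaries, injective at irreducible rho).
dim H^1 = 117 - 3 = 114 = dim X.

114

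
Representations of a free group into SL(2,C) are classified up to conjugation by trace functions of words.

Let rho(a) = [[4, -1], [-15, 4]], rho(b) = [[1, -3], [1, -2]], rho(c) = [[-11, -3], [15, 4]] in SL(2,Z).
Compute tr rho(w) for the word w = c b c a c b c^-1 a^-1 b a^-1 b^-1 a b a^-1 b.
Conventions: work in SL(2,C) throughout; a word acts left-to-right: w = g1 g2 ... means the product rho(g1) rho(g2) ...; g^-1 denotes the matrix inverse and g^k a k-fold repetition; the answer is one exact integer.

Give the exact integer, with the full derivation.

rho(c) = [[-11, -3], [15, 4]]
... * rho(b) = [[1, -3], [1, -2]]  ->  [[-14, 39], [19, -53]]
... * rho(c) = [[-11, -3], [15, 4]]  ->  [[739, 198], [-1004, -269]]
... * rho(a) = [[4, -1], [-15, 4]]  ->  [[-14, 53], [19, -72]]
... * rho(c) = [[-11, -3], [15, 4]]  ->  [[949, 254], [-1289, -345]]
... * rho(b) = [[1, -3], [1, -2]]  ->  [[1203, -3355], [-1634, 4557]]
... * rho(c^-1) = [[4, 3], [-15, -11]]  ->  [[55137, 40514], [-74891, -55029]]
... * rho(a^-1) = [[4, 1], [15, 4]]  ->  [[828258, 217193], [-1124999, -295007]]
... * rho(b) = [[1, -3], [1, -2]]  ->  [[1045451, -2919160], [-1420006, 3965011]]
... * rho(a^-1) = [[4, 1], [15, 4]]  ->  [[-39605596, -10631189], [53795141, 14440038]]
... * rho(b^-1) = [[-2, 3], [-1, 1]]  ->  [[89842381, -129447977], [-122030320, 175825461]]
... * rho(a) = [[4, -1], [-15, 4]]  ->  [[2301089179, -607634289], [-3125503195, 825332164]]
... * rho(b) = [[1, -3], [1, -2]]  ->  [[1693454890, -5687998959], [-2300171031, 7725845257]]
... * rho(a^-1) = [[4, 1], [15, 4]]  ->  [[-78546164825, -21058540946], [106686994731, 28603209997]]
... * rho(b) = [[1, -3], [1, -2]]  ->  [[-99604705771, 277755576367], [135290204728, -377267404187]]
tr = -99604705771 + -377267404187 = -476872109958

-476872109958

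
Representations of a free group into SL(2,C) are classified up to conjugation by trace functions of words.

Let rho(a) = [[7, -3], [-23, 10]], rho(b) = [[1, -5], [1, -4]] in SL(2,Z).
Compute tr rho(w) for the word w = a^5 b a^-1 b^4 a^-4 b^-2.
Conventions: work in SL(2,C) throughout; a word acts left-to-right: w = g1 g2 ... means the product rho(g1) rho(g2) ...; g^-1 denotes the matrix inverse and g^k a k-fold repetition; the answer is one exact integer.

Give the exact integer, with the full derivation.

rho(a) = [[7, -3], [-23, 10]]
... * rho(a) = [[7, -3], [-23, 10]]  ->  [[118, -51], [-391, 169]]
... * rho(a) = [[7, -3], [-23, 10]]  ->  [[1999, -864], [-6624, 2863]]
... * rho(a) = [[7, -3], [-23, 10]]  ->  [[33865, -14637], [-112217, 48502]]
... * rho(a) = [[7, -3], [-23, 10]]  ->  [[573706, -247965], [-1901065, 821671]]
... * rho(b) = [[1, -5], [1, -4]]  ->  [[325741, -1876670], [-1079394, 6218641]]
... * rho(a^-1) = [[10, 3], [23, 7]]  ->  [[-39906000, -12159467], [132234803, 40292305]]
... * rho(b) = [[1, -5], [1, -4]]  ->  [[-52065467, 248167868], [172527108, -822343235]]
... * rho(b) = [[1, -5], [1, -4]]  ->  [[196102401, -732344137], [-649816127, 2426737400]]
... * rho(b) = [[1, -5], [1, -4]]  ->  [[-536241736, 1948864543], [1776921273, -6457868965]]
... * rho(b) = [[1, -5], [1, -4]]  ->  [[1412622807, -5114249492], [-4680947692, 16946869495]]
... * rho(a^-1) = [[10, 3], [23, 7]]  ->  [[-103501510246, -31561878023], [342968521465, 104585243389]]
... * rho(a^-1) = [[10, 3], [23, 7]]  ->  [[-1760938296989, -531437676899], [5835145812597, 1761002268118]]
... * rho(a^-1) = [[10, 3], [23, 7]]  ->  [[-29832449538567, -9002878629260], [98854510292684, 29832453314617]]
... * rho(a^-1) = [[10, 3], [23, 7]]  ->  [[-505390703858650, -152517499020521], [1674691529163031, 505390704080371]]
... * rho(b^-1) = [[-4, 5], [-1, 1]]  ->  [[2174080314455121, -2679471018313771], [-7204156820732495, 8878848349895526]]
... * rho(b^-1) = [[-4, 5], [-1, 1]]  ->  [[-6016850239506713, 8190930553961834], [19937778933034454, -27141935753766949]]
tr = -6016850239506713 + -27141935753766949 = -33158785993273662

-33158785993273662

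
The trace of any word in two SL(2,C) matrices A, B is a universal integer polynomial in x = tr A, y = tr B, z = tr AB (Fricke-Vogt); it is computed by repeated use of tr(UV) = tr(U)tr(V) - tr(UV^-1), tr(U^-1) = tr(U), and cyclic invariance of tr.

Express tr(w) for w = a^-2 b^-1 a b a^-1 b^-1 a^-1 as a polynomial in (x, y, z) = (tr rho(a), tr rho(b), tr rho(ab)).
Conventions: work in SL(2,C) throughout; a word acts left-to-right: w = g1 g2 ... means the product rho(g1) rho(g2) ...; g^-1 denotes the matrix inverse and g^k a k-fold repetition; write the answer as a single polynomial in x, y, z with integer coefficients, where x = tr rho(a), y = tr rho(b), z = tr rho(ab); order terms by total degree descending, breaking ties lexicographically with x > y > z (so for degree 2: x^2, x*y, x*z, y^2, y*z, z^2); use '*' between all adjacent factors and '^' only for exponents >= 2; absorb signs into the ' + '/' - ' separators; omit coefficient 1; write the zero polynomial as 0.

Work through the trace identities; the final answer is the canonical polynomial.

-x^3*y*z^2 + x^4*z + 2*x^2*y^2*z + x^2*z^3 - x^3*y - x*y^3 - 4*x^2*z - y^2*z - z^3 + 3*x*y + 3*z

trace(a^-1) = trace(a) = x
next, trace(b a b) = trace(b) * trace(a b) - trace(a)   [square of b] = y*z - x
next, trace(a b a b) = trace(b a) * trace(b a) - trace(1)   [split at a repeated b] = z^2 - 2
next, trace(a b a) = trace(a) * trace(b a) - trace(b)   [square of a] = x*z - y
trace(b a b a b) = trace(b) * trace(a b a b) - trace(a b a)   [square of b] = y*z^2 - x*z - y
next, trace(b a b a b a) = trace(b a b a) * trace(b a) - trace(a b)   [split at a repeated b] = z^3 - 3*z
next, trace(a^-1 b a b a b) = trace(b a b a b) * trace(a) - trace(b a b a b a)   [inverse elimination on a] = x*y*z^2 - x^2*z - z^3 - x*y + 3*z
and trace(b^-1 a^-1 b a b a) = trace(a^-1 b a b a) * trace(b) - trace(a^-1 b a b a b)   [inverse elimination on b] = -x*y*z^2 + x^2*z + y^2*z + z^3 - 3*z
next, trace(a b a^-1 b^-1 a^-1 b) = trace(b^-1 a^-1 b a b) * trace(a) - trace(b^-1 a^-1 b a b a)   [inverse elimination on a] = x*y*z^2 - x^2*z - y^2*z - z^3 + x*y + 3*z
next, trace(a^-1 b^-1 a b a^-1 b^-1) = trace(a b a^-1 b^-1 a^-1) * trace(b) - trace(a b a^-1 b^-1 a^-1 b)   [inverse elimination on b] = -x*y*z^2 + x^2*z + y^2*z + z^3 - 3*z
next, trace(a b a^-1 b) = trace(b a b) * trace(a) - trace(b a b a)   [inverse elimination on a] = x*y*z - x^2 - z^2 + 2
trace(b^-1 a b a^-1) = trace(a b a^-1) * trace(b) - trace(a b a^-1 b)   [inverse elimination on b] = -x*y*z + x^2 + y^2 + z^2 - 2
and trace(b^-1 a b a^-1 b^-1) = trace(b^-1 a b a^-1) * trace(b) - trace(b^-1 a b a^-1 b)   [inverse elimination on b] = -x*y^2*z + x^2*y + y^3 + y*z^2 - 3*y
next, trace(a^-2 b^-1 a b a^-1 b^-1) = trace(a^-1 b^-1 a b a^-1 b^-1) * trace(a) - trace(a^-1 b^-1 a b a^-1 b^-1 a)   [inverse elimination on a] = -x^2*y*z^2 + x^3*z + 2*x*y^2*z + x*z^3 - x^2*y - y^3 - y*z^2 - 3*x*z + 3*y
trace(a^-2 b^-1 a b a^-1 b^-1 a^-1) = trace(a^-2 b^-1 a b a^-1 b^-1) * trace(a) - trace(a^-2 b^-1 a b a^-1 b^-1 a)   [inverse elimination on a] = -x^3*y*z^2 + x^4*z + 2*x^2*y^2*z + x^2*z^3 - x^3*y - x*y^3 - 4*x^2*z - y^2*z - z^3 + 3*x*y + 3*z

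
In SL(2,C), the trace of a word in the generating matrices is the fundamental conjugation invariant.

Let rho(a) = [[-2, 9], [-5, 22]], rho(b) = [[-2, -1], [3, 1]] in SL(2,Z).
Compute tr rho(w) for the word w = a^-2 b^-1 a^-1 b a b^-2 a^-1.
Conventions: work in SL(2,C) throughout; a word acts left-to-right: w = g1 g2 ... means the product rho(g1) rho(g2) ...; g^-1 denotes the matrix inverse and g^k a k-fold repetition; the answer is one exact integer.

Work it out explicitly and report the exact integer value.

-113912884

rho(a^-1) = [[22, -9], [5, -2]]
... * rho(a^-1) = [[22, -9], [5, -2]]  ->  [[439, -180], [100, -41]]
... * rho(b^-1) = [[1, 1], [-3, -2]]  ->  [[979, 799], [223, 182]]
... * rho(a^-1) = [[22, -9], [5, -2]]  ->  [[25533, -10409], [5816, -2371]]
... * rho(b) = [[-2, -1], [3, 1]]  ->  [[-82293, -35942], [-18745, -8187]]
... * rho(a) = [[-2, 9], [-5, 22]]  ->  [[344296, -1531361], [78425, -348819]]
... * rho(b^-1) = [[1, 1], [-3, -2]]  ->  [[4938379, 3407018], [1124882, 776063]]
... * rho(b^-1) = [[1, 1], [-3, -2]]  ->  [[-5282675, -1875657], [-1203307, -427244]]
... * rho(a^-1) = [[22, -9], [5, -2]]  ->  [[-125597135, 51295389], [-28608974, 11684251]]
tr = -125597135 + 11684251 = -113912884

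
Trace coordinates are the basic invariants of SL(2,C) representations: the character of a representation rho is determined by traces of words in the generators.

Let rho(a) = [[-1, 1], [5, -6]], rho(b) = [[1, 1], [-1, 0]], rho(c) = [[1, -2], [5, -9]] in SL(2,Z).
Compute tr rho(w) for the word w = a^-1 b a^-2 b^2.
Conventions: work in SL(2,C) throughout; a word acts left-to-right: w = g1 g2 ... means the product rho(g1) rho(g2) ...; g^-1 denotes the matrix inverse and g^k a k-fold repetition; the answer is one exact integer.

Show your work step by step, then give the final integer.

rho(a^-1) = [[-6, -1], [-5, -1]]
... * rho(b) = [[1, 1], [-1, 0]]  ->  [[-5, -6], [-4, -5]]
... * rho(a^-1) = [[-6, -1], [-5, -1]]  ->  [[60, 11], [49, 9]]
... * rho(a^-1) = [[-6, -1], [-5, -1]]  ->  [[-415, -71], [-339, -58]]
... * rho(b) = [[1, 1], [-1, 0]]  ->  [[-344, -415], [-281, -339]]
... * rho(b) = [[1, 1], [-1, 0]]  ->  [[71, -344], [58, -281]]
tr = 71 + -281 = -210

-210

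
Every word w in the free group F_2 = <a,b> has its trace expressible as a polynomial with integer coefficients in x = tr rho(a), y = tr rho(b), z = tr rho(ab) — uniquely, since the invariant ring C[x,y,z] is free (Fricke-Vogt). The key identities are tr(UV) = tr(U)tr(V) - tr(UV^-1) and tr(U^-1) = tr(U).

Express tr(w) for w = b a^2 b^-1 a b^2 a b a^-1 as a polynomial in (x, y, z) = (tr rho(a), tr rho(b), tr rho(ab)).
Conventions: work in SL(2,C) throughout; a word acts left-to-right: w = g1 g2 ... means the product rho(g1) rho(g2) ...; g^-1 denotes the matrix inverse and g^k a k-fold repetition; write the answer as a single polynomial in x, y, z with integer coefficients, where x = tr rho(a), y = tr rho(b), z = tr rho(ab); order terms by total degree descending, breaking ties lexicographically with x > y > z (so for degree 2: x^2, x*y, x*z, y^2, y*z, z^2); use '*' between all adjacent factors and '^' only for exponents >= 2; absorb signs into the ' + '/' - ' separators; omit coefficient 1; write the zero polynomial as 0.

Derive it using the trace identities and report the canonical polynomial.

x^3*y^3*z^2 - 2*x^4*y^2*z - x^2*y^4*z - 2*x^2*y^2*z^3 + x^5*y + x^3*y^3 + 3*x^3*y*z^2 + x*y^3*z^2 + x*y*z^4 - x^4*z + 4*x^2*y^2*z - x^2*z^3 - 5*x^3*y - x*y^3 - 4*x*y*z^2 + 3*x^2*z - y^2*z + 4*x*y + z

trace(b a b a) = trace(b a) trace(b a) - trace(1) = z^2 - 2
trace(b a b) = trace(b) trace(a b) - trace(a) = y*z - x
trace(a^2 b a b) = trace(a) trace(b a b a) - trace(b a b) = x*z^2 - y*z - x
trace(b a^2) = trace(a) trace(b a) - trace(b) = x*z - y
trace(a^2 b a) = trace(a) trace(b a^2) - trace(b a) = x^2*z - x*y - z
trace(a b^2 a^2 b) = trace(b) trace(a^2 b a b) - trace(a^2 b a) = x*y*z^2 - x^2*z - y^2*z + z
trace(b^2) = trace(b) trace(b) - trace(1) = y^2 - 2
trace(b^2 a^2) = trace(a) trace(b^2 a) - trace(b^2) = x*y*z - x^2 - y^2 + 2
trace(a b^2 a^2) = trace(a) trace(b^2 a^2) - trace(b^2 a) = x^2*y*z - x^3 - x*y^2 - y*z + 3*x
trace(b^2 a b^2 a^2) = trace(b) trace(a b^2 a^2 b) - trace(a b^2 a^2) = x*y^2*z^2 - 2*x^2*y*z - y^3*z + x^3 + x*y^2 + 2*y*z - 3*x
trace(a b^2 a b) = trace(b) trace(a b a b) - trace(a b a) = y*z^2 - x*z - y
trace(b^2 a b^2 a) = trace(b) trace(a b^2 a b) - trace(a b^2 a) = y^2*z^2 - 2*x*y*z + x^2 - 2
trace(a b^2 a b^2 a^2) = trace(a) trace(b^2 a b^2 a^2) - trace(b^2 a b^2 a) = x^2*y^2*z^2 - 2*x^3*y*z - x*y^3*z + x^4 + x^2*y^2 - y^2*z^2 + 4*x*y*z - 4*x^2 + 2
trace(a b a b a b) = trace(a b) trace(a b a b) - trace(a^-1 b^-1) = z^3 - 3*z
trace(a b a b^2 a b) = trace(b) trace(a b a b a b) - trace(a b a b a) = y*z^3 - x*z^2 - 2*y*z + x
trace(b a b^2 a b^2 a) = trace(b) trace(a b a b^2 a b) - trace(a b a b^2 a) = y^2*z^3 - 2*x*y*z^2 + x^2*z - y^2*z + x*y - z
trace(b a b^2 a b^2) = trace(b) trace(a b^2 a b^2) - trace(a b^2 a b) = y^3*z^2 - 2*x*y^2*z + x^2*y - y*z^2 + x*z - y
trace(a b^2 a b^2 a^2 b) = trace(a) trace(b a b^2 a b^2 a) - trace(b a b^2 a b^2) = x*y^2*z^3 - 2*x^2*y*z^2 - y^3*z^2 + x^3*z + x*y^2*z + y*z^2 - 2*x*z + y
trace(b a^2 b^-1 a b^2 a b) = trace(a b^2 a b^2 a^2) trace(b) - trace(a b^2 a b^2 a^2 b) = x^2*y^3*z^2 - 2*x^3*y^2*z - x*y^4*z - x*y^2*z^3 + x^4*y + x^2*y^3 + 2*x^2*y*z^2 - x^3*z + 3*x*y^2*z - 4*x^2*y - y*z^2 + 2*x*z + y
trace(a b a b a^2 b) = trace(a) trace(b a b a b a) - trace(b a b a b) = x*z^3 - y*z^2 - 2*x*z + y
trace(a b a b a^2) = trace(a) trace(b a b a^2) - trace(b a b a) = x^2*z^2 - x*y*z - x^2 - z^2 + 2
trace(a b^2 a b a b a) = trace(b) trace(a b a b a^2 b) - trace(a b a b a^2) = x*y*z^3 - x^2*z^2 - y^2*z^2 - x*y*z + x^2 + y^2 + z^2 - 2
trace(a b^2 a b a b a^2) = trace(a) trace(a b^2 a b a b a) - trace(a b^2 a b a b) = x^2*y*z^3 - x^3*z^2 - x*y^2*z^2 - x^2*y*z - y*z^3 + x^3 + x*y^2 + 2*x*z^2 + 2*y*z - 3*x
trace(a b a b a b a b) = trace(a b a b a b) trace(a b) - trace(b a b a) = z^4 - 4*z^2 + 2
trace(b a b^2 a b a b a) = trace(b) trace(a b a b a b a b) - trace(a b a b a b a) = y*z^4 - x*z^3 - 3*y*z^2 + 2*x*z + y
trace(a b^2 a b a b a^2 b) = trace(a) trace(b a b^2 a b a b a) - trace(b a b^2 a b a b) = x*y*z^4 - x^2*z^3 - y^2*z^3 - x*y*z^2 + x^2*z + y^2*z + z
trace(b a^2 b^-1 a b^2 a b a) = trace(a b^2 a b a b a^2) trace(b) - trace(a b^2 a b a b a^2 b) = x^2*y^2*z^3 - x^3*y*z^2 - x*y^3*z^2 - x*y*z^4 - x^2*y^2*z + x^2*z^3 + x^3*y + x*y^3 + 3*x*y*z^2 - x^2*z + y^2*z - 3*x*y - z
trace(b a^2 b^-1 a b^2 a b a^-1) = trace(b a^2 b^-1 a b^2 a b) trace(a) - trace(b a^2 b^-1 a b^2 a b a) = x^3*y^3*z^2 - 2*x^4*y^2*z - x^2*y^4*z - 2*x^2*y^2*z^3 + x^5*y + x^3*y^3 + 3*x^3*y*z^2 + x*y^3*z^2 + x*y*z^4 - x^4*z + 4*x^2*y^2*z - x^2*z^3 - 5*x^3*y - x*y^3 - 4*x*y*z^2 + 3*x^2*z - y^2*z + 4*x*y + z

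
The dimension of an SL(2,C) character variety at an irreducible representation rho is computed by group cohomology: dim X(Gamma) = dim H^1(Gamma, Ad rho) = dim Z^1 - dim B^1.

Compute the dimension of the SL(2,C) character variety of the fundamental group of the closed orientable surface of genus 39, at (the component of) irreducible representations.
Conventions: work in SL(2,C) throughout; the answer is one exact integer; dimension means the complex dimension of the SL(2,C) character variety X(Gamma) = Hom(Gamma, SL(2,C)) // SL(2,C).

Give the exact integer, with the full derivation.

228

Gamma = pi_1(Sigma_39) = < a_1, b_1, ..., a_39, b_39 | prod [a_i, b_i] > has 2g = 78 generators and 1 relator.
Unconstrained cocycle data is one sl_2 vector per generator (234 dimensions), cut by the relator condition d_2(z) = 0.
At an irreducible rho, H^2 = coker(d_2) vanishes (Poincare duality: H^2 is dual to H^0 = invariants = 0), so d_2 is surjective onto sl_2 and dim Z^1 = 234 - 3 = 231.
Coboundaries contribute dim B^1 = 3 (injective at irreducible rho).
Hence dim X = 231 - 3 = 228.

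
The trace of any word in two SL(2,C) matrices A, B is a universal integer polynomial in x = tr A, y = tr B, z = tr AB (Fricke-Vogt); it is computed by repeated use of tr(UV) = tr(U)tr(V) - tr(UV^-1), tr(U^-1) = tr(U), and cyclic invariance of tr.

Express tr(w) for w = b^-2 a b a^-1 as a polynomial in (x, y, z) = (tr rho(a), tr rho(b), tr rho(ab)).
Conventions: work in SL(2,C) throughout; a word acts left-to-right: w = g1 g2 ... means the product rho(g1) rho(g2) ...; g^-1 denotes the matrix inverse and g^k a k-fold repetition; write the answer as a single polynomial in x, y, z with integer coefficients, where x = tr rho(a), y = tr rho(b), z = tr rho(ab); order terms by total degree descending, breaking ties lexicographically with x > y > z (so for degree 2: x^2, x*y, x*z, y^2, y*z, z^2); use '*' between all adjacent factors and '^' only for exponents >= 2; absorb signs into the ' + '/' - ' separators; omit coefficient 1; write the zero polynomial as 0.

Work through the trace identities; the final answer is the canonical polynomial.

-x*y^2*z + x^2*y + y^3 + y*z^2 - 3*y

tr(a b a) = tr(a) tr(b a) - tr(b) = x*z - y
use: tr(a b a b) = tr(b a) tr(b a) - tr(1) = z^2 - 2
apply: tr(b^-1 a b a) = tr(a b a) tr(b) - tr(a b a b) = x*y*z - y^2 - z^2 + 2
use: tr(b^-1 a b a^-1) = tr(b^-1 a b) tr(a) - tr(b^-1 a b a) = -x*y*z + x^2 + y^2 + z^2 - 2
tr(b^-2 a b a^-1) = tr(b^-1 a b a^-1) tr(b) - tr(b^-1 a b a^-1 b) = -x*y^2*z + x^2*y + y^3 + y*z^2 - 3*y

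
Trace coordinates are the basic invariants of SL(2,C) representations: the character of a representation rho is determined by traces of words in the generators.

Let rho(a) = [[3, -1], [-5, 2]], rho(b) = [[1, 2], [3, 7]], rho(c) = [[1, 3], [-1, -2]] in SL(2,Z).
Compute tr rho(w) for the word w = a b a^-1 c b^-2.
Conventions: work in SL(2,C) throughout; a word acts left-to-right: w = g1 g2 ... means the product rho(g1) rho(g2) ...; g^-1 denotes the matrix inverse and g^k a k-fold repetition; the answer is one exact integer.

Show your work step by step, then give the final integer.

242

rho(a) = [[3, -1], [-5, 2]]
... * rho(b) = [[1, 2], [3, 7]]  ->  [[0, -1], [1, 4]]
... * rho(a^-1) = [[2, 1], [5, 3]]  ->  [[-5, -3], [22, 13]]
... * rho(c) = [[1, 3], [-1, -2]]  ->  [[-2, -9], [9, 40]]
... * rho(b^-1) = [[7, -2], [-3, 1]]  ->  [[13, -5], [-57, 22]]
... * rho(b^-1) = [[7, -2], [-3, 1]]  ->  [[106, -31], [-465, 136]]
tr = 106 + 136 = 242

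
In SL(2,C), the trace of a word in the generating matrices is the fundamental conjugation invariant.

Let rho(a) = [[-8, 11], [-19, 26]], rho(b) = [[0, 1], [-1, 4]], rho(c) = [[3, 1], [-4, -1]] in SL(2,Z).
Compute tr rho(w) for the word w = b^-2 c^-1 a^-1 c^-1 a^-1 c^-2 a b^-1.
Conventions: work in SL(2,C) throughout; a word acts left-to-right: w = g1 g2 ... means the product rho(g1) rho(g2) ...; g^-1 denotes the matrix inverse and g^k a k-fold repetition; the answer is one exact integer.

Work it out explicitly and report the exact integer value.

rho(b^-1) = [[4, -1], [1, 0]]
... * rho(b^-1) = [[4, -1], [1, 0]]  ->  [[15, -4], [4, -1]]
... * rho(c^-1) = [[-1, -1], [4, 3]]  ->  [[-31, -27], [-8, -7]]
... * rho(a^-1) = [[26, -11], [19, -8]]  ->  [[-1319, 557], [-341, 144]]
... * rho(c^-1) = [[-1, -1], [4, 3]]  ->  [[3547, 2990], [917, 773]]
... * rho(a^-1) = [[26, -11], [19, -8]]  ->  [[149032, -62937], [38529, -16271]]
... * rho(c^-1) = [[-1, -1], [4, 3]]  ->  [[-400780, -337843], [-103613, -87342]]
... * rho(c^-1) = [[-1, -1], [4, 3]]  ->  [[-950592, -612749], [-245755, -158413]]
... * rho(a) = [[-8, 11], [-19, 26]]  ->  [[19246967, -26387986], [4975887, -6822043]]
... * rho(b^-1) = [[4, -1], [1, 0]]  ->  [[50599882, -19246967], [13081505, -4975887]]
tr = 50599882 + -4975887 = 45623995

45623995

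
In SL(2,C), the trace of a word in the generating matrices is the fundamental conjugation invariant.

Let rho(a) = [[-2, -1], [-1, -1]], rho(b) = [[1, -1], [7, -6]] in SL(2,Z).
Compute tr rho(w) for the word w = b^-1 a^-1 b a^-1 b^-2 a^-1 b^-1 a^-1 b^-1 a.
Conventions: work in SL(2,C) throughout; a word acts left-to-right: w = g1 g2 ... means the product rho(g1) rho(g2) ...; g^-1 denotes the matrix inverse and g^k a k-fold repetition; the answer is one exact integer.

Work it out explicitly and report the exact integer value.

22237

rho(b^-1) = [[-6, 1], [-7, 1]]
... * rho(a^-1) = [[-1, 1], [1, -2]]  ->  [[7, -8], [8, -9]]
... * rho(b) = [[1, -1], [7, -6]]  ->  [[-49, 41], [-55, 46]]
... * rho(a^-1) = [[-1, 1], [1, -2]]  ->  [[90, -131], [101, -147]]
... * rho(b^-1) = [[-6, 1], [-7, 1]]  ->  [[377, -41], [423, -46]]
... * rho(b^-1) = [[-6, 1], [-7, 1]]  ->  [[-1975, 336], [-2216, 377]]
... * rho(a^-1) = [[-1, 1], [1, -2]]  ->  [[2311, -2647], [2593, -2970]]
... * rho(b^-1) = [[-6, 1], [-7, 1]]  ->  [[4663, -336], [5232, -377]]
... * rho(a^-1) = [[-1, 1], [1, -2]]  ->  [[-4999, 5335], [-5609, 5986]]
... * rho(b^-1) = [[-6, 1], [-7, 1]]  ->  [[-7351, 336], [-8248, 377]]
... * rho(a) = [[-2, -1], [-1, -1]]  ->  [[14366, 7015], [16119, 7871]]
tr = 14366 + 7871 = 22237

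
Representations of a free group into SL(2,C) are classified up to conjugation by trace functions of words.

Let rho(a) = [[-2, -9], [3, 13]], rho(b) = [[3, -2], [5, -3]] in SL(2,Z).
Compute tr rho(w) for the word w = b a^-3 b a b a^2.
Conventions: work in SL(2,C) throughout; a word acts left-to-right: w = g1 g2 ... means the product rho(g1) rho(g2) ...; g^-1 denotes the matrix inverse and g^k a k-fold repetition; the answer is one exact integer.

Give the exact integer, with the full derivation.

1182677760

rho(b) = [[3, -2], [5, -3]]
... * rho(a^-1) = [[13, 9], [-3, -2]]  ->  [[45, 31], [74, 51]]
... * rho(a^-1) = [[13, 9], [-3, -2]]  ->  [[492, 343], [809, 564]]
... * rho(a^-1) = [[13, 9], [-3, -2]]  ->  [[5367, 3742], [8825, 6153]]
... * rho(b) = [[3, -2], [5, -3]]  ->  [[34811, -21960], [57240, -36109]]
... * rho(a) = [[-2, -9], [3, 13]]  ->  [[-135502, -598779], [-222807, -984577]]
... * rho(b) = [[3, -2], [5, -3]]  ->  [[-3400401, 2067341], [-5591306, 3399345]]
... * rho(a) = [[-2, -9], [3, 13]]  ->  [[13002825, 57479042], [21380647, 94513239]]
... * rho(a) = [[-2, -9], [3, 13]]  ->  [[146431476, 630202121], [240778423, 1036246284]]
tr = 146431476 + 1036246284 = 1182677760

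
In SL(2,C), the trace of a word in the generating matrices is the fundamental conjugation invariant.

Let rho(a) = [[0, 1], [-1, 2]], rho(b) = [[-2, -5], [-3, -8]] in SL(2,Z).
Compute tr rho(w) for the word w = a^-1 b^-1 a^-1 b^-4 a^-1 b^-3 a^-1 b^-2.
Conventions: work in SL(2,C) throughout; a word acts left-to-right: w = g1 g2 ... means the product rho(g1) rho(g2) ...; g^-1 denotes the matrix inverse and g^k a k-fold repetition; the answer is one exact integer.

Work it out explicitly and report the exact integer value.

rho(a^-1) = [[2, -1], [1, 0]]
... * rho(b^-1) = [[-8, 5], [3, -2]]  ->  [[-19, 12], [-8, 5]]
... * rho(a^-1) = [[2, -1], [1, 0]]  ->  [[-26, 19], [-11, 8]]
... * rho(b^-1) = [[-8, 5], [3, -2]]  ->  [[265, -168], [112, -71]]
... * rho(b^-1) = [[-8, 5], [3, -2]]  ->  [[-2624, 1661], [-1109, 702]]
... * rho(b^-1) = [[-8, 5], [3, -2]]  ->  [[25975, -16442], [10978, -6949]]
... * rho(b^-1) = [[-8, 5], [3, -2]]  ->  [[-257126, 162759], [-108671, 68788]]
... * rho(a^-1) = [[2, -1], [1, 0]]  ->  [[-351493, 257126], [-148554, 108671]]
... * rho(b^-1) = [[-8, 5], [3, -2]]  ->  [[3583322, -2271717], [1514445, -960112]]
... * rho(b^-1) = [[-8, 5], [3, -2]]  ->  [[-35481727, 22460044], [-14995896, 9492449]]
... * rho(b^-1) = [[-8, 5], [3, -2]]  ->  [[351233948, -222328723], [148444515, -93964378]]
... * rho(a^-1) = [[2, -1], [1, 0]]  ->  [[480139173, -351233948], [202924652, -148444515]]
... * rho(b^-1) = [[-8, 5], [3, -2]]  ->  [[-4894815228, 3103163761], [-2068730761, 1311512290]]
... * rho(b^-1) = [[-8, 5], [3, -2]]  ->  [[48468013107, -30680403662], [20484382958, -12966678385]]
tr = 48468013107 + -12966678385 = 35501334722

35501334722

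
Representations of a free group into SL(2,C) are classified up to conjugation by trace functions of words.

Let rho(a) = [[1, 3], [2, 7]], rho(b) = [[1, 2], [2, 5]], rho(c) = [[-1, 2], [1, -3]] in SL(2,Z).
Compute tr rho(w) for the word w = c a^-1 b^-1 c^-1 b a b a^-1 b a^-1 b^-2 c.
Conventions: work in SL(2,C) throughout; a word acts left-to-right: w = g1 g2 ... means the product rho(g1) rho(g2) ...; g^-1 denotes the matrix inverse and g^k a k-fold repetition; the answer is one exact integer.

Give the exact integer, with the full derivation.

rho(c) = [[-1, 2], [1, -3]]
... * rho(a^-1) = [[7, -3], [-2, 1]]  ->  [[-11, 5], [13, -6]]
... * rho(b^-1) = [[5, -2], [-2, 1]]  ->  [[-65, 27], [77, -32]]
... * rho(c^-1) = [[-3, -2], [-1, -1]]  ->  [[168, 103], [-199, -122]]
... * rho(b) = [[1, 2], [2, 5]]  ->  [[374, 851], [-443, -1008]]
... * rho(a) = [[1, 3], [2, 7]]  ->  [[2076, 7079], [-2459, -8385]]
... * rho(b) = [[1, 2], [2, 5]]  ->  [[16234, 39547], [-19229, -46843]]
... * rho(a^-1) = [[7, -3], [-2, 1]]  ->  [[34544, -9155], [-40917, 10844]]
... * rho(b) = [[1, 2], [2, 5]]  ->  [[16234, 23313], [-19229, -27614]]
... * rho(a^-1) = [[7, -3], [-2, 1]]  ->  [[67012, -25389], [-79375, 30073]]
... * rho(b^-1) = [[5, -2], [-2, 1]]  ->  [[385838, -159413], [-457021, 188823]]
... * rho(b^-1) = [[5, -2], [-2, 1]]  ->  [[2248016, -931089], [-2662751, 1102865]]
... * rho(c) = [[-1, 2], [1, -3]]  ->  [[-3179105, 7289299], [3765616, -8634097]]
tr = -3179105 + -8634097 = -11813202

-11813202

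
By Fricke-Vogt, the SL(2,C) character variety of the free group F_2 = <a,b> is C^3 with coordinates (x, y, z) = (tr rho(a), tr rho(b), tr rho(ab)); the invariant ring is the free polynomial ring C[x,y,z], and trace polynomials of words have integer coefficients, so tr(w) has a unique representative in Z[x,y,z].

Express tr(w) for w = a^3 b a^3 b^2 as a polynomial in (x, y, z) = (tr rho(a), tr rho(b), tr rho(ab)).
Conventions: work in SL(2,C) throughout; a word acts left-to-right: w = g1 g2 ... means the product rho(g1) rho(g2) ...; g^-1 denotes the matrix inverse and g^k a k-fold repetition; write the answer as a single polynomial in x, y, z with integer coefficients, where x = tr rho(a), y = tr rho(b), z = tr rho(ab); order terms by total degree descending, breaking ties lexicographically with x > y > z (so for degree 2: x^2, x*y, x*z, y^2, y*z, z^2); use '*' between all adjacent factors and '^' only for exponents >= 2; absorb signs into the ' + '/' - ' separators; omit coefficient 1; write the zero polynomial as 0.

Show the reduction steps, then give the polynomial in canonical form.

trace(b a b a) = trace(b a) trace(b a) - trace(1)   [split at repeated b] = z^2 - 2
trace(b a b) = trace(b) trace(a b) - trace(a) = y*z - x
trace(b a^2 b a) = trace(a) trace(b a b a) - trace(b a b) = x*z^2 - y*z - x
apply: trace(a^2 b) = trace(a) trace(b a) - trace(b) = x*z - y
apply: trace(a^2) = trace(a) trace(a) - trace(1) = x^2 - 2
apply: trace(b a^2 b) = trace(b) trace(a^2 b) - trace(a^2) = x*y*z - x^2 - y^2 + 2
apply: trace(a b a^2 b a) = trace(a) trace(b a^2 b a) - trace(b a^2 b) = x^2*z^2 - 2*x*y*z + y^2 - 2
trace(a b a^3 b a) = trace(a) trace(a b a^2 b a) - trace(a b a^2 b) = x^3*z^2 - 2*x^2*y*z + x*y^2 - x*z^2 + y*z - x
trace(a b a^3 b) = trace(a) trace(b a b a^2) - trace(b a b a) = x^2*z^2 - x*y*z - x^2 - z^2 + 2
apply: trace(a^3 b a^3 b) = trace(a) trace(a b a^3 b a) - trace(a b a^3 b) = x^4*z^2 - 2*x^3*y*z + x^2*y^2 - 2*x^2*z^2 + 2*x*y*z + z^2 - 2
trace(b a^3) = trace(a) trace(b a^2) - trace(b a) = x^2*z - x*y - z
trace(a^2 b a^2) = trace(a) trace(b a^3) - trace(b a^2) = x^3*z - x^2*y - 2*x*z + y
apply: trace(a^2 b a^3) = trace(a) trace(a^2 b a^2) - trace(a^2 b a) = x^4*z - x^3*y - 3*x^2*z + 2*x*y + z
apply: trace(a^3 b a^3) = trace(a) trace(a^2 b a^3) - trace(a^2 b a^2) = x^5*z - x^4*y - 4*x^3*z + 3*x^2*y + 3*x*z - y
use: trace(a^3 b a^3 b^2) = trace(b) trace(a^3 b a^3 b) - trace(a^3 b a^3) = x^4*y*z^2 - x^5*z - 2*x^3*y^2*z + x^4*y + x^2*y^3 - 2*x^2*y*z^2 + 4*x^3*z + 2*x*y^2*z - 3*x^2*y + y*z^2 - 3*x*z - y

x^4*y*z^2 - x^5*z - 2*x^3*y^2*z + x^4*y + x^2*y^3 - 2*x^2*y*z^2 + 4*x^3*z + 2*x*y^2*z - 3*x^2*y + y*z^2 - 3*x*z - y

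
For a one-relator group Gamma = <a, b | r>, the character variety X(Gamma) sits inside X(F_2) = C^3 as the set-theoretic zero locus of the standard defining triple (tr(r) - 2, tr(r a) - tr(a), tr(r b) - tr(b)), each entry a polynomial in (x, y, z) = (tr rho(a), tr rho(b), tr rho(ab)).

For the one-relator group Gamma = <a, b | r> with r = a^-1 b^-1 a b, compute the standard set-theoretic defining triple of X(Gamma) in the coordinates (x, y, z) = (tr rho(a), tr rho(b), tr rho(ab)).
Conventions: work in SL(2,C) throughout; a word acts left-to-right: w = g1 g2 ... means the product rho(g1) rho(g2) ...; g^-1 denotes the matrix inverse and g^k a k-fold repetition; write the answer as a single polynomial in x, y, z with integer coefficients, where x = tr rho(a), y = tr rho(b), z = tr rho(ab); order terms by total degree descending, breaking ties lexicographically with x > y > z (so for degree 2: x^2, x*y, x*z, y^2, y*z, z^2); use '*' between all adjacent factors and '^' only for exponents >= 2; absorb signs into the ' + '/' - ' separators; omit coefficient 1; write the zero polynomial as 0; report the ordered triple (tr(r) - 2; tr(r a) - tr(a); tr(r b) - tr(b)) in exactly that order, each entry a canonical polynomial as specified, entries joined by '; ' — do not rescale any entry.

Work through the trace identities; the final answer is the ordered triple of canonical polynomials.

trace(b a b) = trace(b)*trace(a b) - trace(a)   [square of b] = y*z - x
trace(b a b a) = trace(a b)*trace(a b) - trace(1)   [split at a repeated a] = z^2 - 2
trace(a b a^-1 b) = trace(b a b)*trace(a) - trace(b a b a)   [inverse elimination on a] = x*y*z - x^2 - z^2 + 2
trace(a^-1 b^-1 a b) = trace(a b a^-1)*trace(b) - trace(a b a^-1 b)   [inverse elimination on b] = -x*y*z + x^2 + y^2 + z^2 - 2
trace(b^2) = trace(b)*trace(b) - trace(1)   [square of b] = y^2 - 2
trace(b a b^2) = trace(b)*trace(a b^2) - trace(a b)   [square of b] = y^2*z - x*y - z
trace(a b a) = trace(a)*trace(b a) - trace(b)   [square of a] = x*z - y
trace(b a b^2 a) = trace(b)*trace(a b a b) - trace(a b a)   [square of b] = y*z^2 - x*z - y
trace(a b^2 a^-1 b) = trace(b a b^2)*trace(a) - trace(b a b^2 a)   [inverse elimination on a] = x*y^2*z - x^2*y - y*z^2 + y
trace(a^-1 b^-1 a b^2) = trace(a b^2 a^-1)*trace(b) - trace(a b^2 a^-1 b)   [inverse elimination on b] = -x*y^2*z + x^2*y + y^3 + y*z^2 - 3*y
assemble the triple (trace(r) - 2; trace(r a) - x; trace(r b) - y)

-x*y*z + x^2 + y^2 + z^2 - 4; 0; -x*y^2*z + x^2*y + y^3 + y*z^2 - 4*y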